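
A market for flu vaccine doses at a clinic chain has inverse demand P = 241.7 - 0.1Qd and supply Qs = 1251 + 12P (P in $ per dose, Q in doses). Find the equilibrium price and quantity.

In direct form, Qd = 2417 - 10P.
The market clears where 2417 - 10P = 1251 + 12P. Rearranging, 22P = 1166, hence P* = 53.
Plugging P* into demand: Q* = 2417 - 10(53) = 1887.

P* = 53, Q* = 1887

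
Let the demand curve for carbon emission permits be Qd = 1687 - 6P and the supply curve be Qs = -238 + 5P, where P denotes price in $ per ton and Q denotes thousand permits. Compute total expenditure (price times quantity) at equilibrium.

Total expenditure = 111475

At equilibrium Qd = Qs, so 1687 - 6P = -238 + 5P; collecting terms, 1925 = 11P and P* = 175.
From the demand curve, Q* = 1687 - 6(175) = 637.
Total expenditure = P* × Q* = 175 × 637 = 111475.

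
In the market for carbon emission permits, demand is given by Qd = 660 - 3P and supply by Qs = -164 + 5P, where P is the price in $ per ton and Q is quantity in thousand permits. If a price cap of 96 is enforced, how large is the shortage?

With P fixed at 96, quantity demanded is 372 and quantity supplied is 316.
Shortage = Qd - Qs = 372 - 316 = 56.

Shortage = 56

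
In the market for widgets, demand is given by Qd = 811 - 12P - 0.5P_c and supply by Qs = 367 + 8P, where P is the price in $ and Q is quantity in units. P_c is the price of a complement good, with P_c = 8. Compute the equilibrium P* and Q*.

With P_c = 8, demand is Qd = 807 - 12P.
At equilibrium Qd = Qs, so 807 - 12P = 367 + 8P; collecting terms, 440 = 20P and P* = 22.
Substitute back: Q* = 807 - 12(22) = 543.

P* = 22, Q* = 543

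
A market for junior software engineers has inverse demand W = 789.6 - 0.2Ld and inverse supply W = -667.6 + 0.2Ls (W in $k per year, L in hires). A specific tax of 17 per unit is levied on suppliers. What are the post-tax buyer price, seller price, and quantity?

Rewriting in direct form: Ld = 3948 - 5W and Ls = 3338 + 5W.
With a tax of 17 on suppliers, they supply based on the net price W_s = W_b - 17, so Ls = 3253 + 5W_b.
Equate demand and the shifted supply: 3948 - 5W_b = 3253 + 5W_b, giving 10W_b = 695, so W_b = 69.5.
So W_s = 52.5 and the quantity traded is L = 3948 - 5(69.5) = 3600.5.

W_b = 69.5, W_s = 52.5, L = 3600.5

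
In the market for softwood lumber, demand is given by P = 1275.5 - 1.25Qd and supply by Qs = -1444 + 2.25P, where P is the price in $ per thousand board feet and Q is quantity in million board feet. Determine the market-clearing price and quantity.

Solving each curve for Q: Qd = 1020.4 - 0.8P.
Equating demand and supply, 1020.4 - 0.8P = -1444 + 2.25P gives 3.05P = 2464.4, so P* = 808.
From the demand curve, Q* = 1020.4 - 0.8(808) = 374.

P* = 808, Q* = 374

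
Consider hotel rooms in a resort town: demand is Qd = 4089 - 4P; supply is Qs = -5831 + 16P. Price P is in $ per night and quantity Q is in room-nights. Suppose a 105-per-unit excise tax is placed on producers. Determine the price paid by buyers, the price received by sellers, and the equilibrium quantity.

P_b = 580, P_s = 475, Q = 1769

Producers keep P_s = P_b - 105 per unit, so supply in terms of the buyer price is Qs = -7511 + 16P_b.
Set Qd = Qs: 4089 - 4P_b = -7511 + 16P_b, so 11600 = 20P_b and P_b = 580.
Then P_s = 580 - 105 = 475 and Q = 4089 - 4(580) = 1769.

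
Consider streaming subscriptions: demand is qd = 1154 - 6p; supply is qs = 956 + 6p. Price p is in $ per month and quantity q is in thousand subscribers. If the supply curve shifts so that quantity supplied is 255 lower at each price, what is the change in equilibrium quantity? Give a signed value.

Δq = -127.5

Equating demand and supply, 1154 - 6p = 956 + 6p gives 12p = 198, so p* = 16.5.
Then q* = 1154 - 6(16.5) = 1055.
After the shift, supply is qs = 701 + 6p.
New equilibrium: 453 = 12p, so p = 37.75 and q = 927.5.
Δq = 927.5 - 1055 = -127.5.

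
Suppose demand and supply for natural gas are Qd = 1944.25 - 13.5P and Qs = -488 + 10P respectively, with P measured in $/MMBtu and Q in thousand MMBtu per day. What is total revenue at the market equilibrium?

Equating demand and supply, 1944.25 - 13.5P = -488 + 10P gives 23.5P = 2432.25, so P* = 103.5.
Plugging P* into demand: Q* = 1944.25 - 13.5(103.5) = 547.
Total revenue = P* × Q* = 103.5 × 547 = 56614.5.

Total revenue = 56614.5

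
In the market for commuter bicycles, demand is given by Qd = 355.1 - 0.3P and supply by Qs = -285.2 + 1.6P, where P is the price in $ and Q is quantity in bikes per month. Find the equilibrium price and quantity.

At equilibrium Qd = Qs, so 355.1 - 0.3P = -285.2 + 1.6P; collecting terms, 640.3 = 1.9P and P* = 337.
Plugging P* into demand: Q* = 355.1 - 0.3(337) = 254.

P* = 337, Q* = 254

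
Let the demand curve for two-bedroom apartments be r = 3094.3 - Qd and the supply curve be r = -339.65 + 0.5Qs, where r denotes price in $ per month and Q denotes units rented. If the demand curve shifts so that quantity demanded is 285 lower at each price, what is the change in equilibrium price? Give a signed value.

Δr = -95

Solving each curve for Q: Qd = 3094.3 - r and Qs = 679.3 + 2r.
Set Qd = Qs: 3094.3 - r = 679.3 + 2r, so 2415 = 3r and r* = 805.
Plugging r* into demand: Q* = 3094.3 - 805 = 2289.3.
After the shift, demand is Qd = 2809.3 - r.
The new intersection has 2130 = 3r, i.e. r = 710, Q = 2099.3.
Δr = 710 - 805 = -95.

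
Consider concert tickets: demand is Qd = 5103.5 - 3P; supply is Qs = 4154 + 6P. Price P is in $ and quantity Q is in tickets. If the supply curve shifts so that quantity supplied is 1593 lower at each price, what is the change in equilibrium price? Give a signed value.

At equilibrium Qd = Qs, so 5103.5 - 3P = 4154 + 6P; collecting terms, 949.5 = 9P and P* = 105.5.
Plugging P* into demand: Q* = 5103.5 - 3(105.5) = 4787.
After the shift, supply is Qs = 2561 + 6P.
New equilibrium: 2542.5 = 9P, so P = 282.5 and Q = 4256.
ΔP = 282.5 - 105.5 = 177.

ΔP = 177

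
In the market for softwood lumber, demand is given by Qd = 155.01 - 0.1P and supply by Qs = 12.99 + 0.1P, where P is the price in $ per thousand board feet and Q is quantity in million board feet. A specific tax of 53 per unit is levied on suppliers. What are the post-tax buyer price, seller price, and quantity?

P_b = 736.6, P_s = 683.6, Q = 81.35

The tax drives a wedge P_b - P_s = 53. Substituting P_s = P_b - 53 into supply: Qs = 7.69 + 0.1P_b.
Set Qd = Qs: 155.01 - 0.1P_b = 7.69 + 0.1P_b, so 147.32 = 0.2P_b and P_b = 736.6.
So P_s = 683.6 and the quantity traded is Q = 155.01 - 0.1(736.6) = 81.35.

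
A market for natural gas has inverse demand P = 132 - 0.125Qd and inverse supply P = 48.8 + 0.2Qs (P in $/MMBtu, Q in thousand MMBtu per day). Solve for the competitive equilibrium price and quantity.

P* = 100, Q* = 256

Solving each curve for Q: Qd = 1056 - 8P and Qs = -244 + 5P.
The market clears where 1056 - 8P = -244 + 5P. Rearranging, 13P = 1300, hence P* = 100.
Plugging P* into demand: Q* = 1056 - 8(100) = 256.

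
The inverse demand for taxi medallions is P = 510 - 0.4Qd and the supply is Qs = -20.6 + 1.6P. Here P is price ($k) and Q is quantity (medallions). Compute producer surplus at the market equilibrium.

Producer surplus = 73507.8125

Inverting to quantity form: Qd = 1275 - 2.5P.
At equilibrium Qd = Qs, so 1275 - 2.5P = -20.6 + 1.6P; collecting terms, 1295.6 = 4.1P and P* = 316.
Then Q* = 1275 - 2.5(316) = 485.
Supply choke price (Qs = 0): P = 12.875. Producer surplus = ½ × (316 - 12.875) × 485 = 73507.8125.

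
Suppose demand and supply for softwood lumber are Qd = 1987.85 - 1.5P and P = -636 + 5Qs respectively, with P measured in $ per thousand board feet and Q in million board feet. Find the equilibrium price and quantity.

Rewriting in direct form: Qs = 127.2 + 0.2P.
The market clears where 1987.85 - 1.5P = 127.2 + 0.2P. Rearranging, 1.7P = 1860.65, hence P* = 1094.5.
Substitute back: Q* = 1987.85 - 1.5(1094.5) = 346.1.

P* = 1094.5, Q* = 346.1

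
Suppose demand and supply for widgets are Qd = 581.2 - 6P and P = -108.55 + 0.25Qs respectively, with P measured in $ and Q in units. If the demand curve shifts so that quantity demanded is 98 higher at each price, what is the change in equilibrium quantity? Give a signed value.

Rewriting in direct form: Qs = 434.2 + 4P.
At equilibrium Qd = Qs, so 581.2 - 6P = 434.2 + 4P; collecting terms, 147 = 10P and P* = 14.7.
Substitute back: Q* = 581.2 - 6(14.7) = 493.
After the shift, demand is Qd = 679.2 - 6P.
The new intersection has 245 = 10P, i.e. P = 24.5, Q = 532.2.
ΔQ = 532.2 - 493 = 39.2.

ΔQ = 39.2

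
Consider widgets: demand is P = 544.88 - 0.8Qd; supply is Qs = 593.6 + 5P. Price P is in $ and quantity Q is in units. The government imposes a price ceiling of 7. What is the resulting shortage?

Shortage = 43.75

Solving each curve for Q: Qd = 681.1 - 1.25P.
With P fixed at 7, quantity demanded is 672.35 and quantity supplied is 628.6.
Shortage = Qd - Qs = 672.35 - 628.6 = 43.75.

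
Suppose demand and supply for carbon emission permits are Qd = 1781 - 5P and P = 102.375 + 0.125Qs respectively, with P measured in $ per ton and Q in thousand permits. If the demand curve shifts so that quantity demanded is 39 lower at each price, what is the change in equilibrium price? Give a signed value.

Rewriting in direct form: Qs = -819 + 8P.
Set Qd = Qs: 1781 - 5P = -819 + 8P, so 2600 = 13P and P* = 200.
Then Q* = 1781 - 5(200) = 781.
After the shift, demand is Qd = 1742 - 5P.
New equilibrium: 2561 = 13P, so P = 197 and Q = 757.
ΔP = 197 - 200 = -3.

ΔP = -3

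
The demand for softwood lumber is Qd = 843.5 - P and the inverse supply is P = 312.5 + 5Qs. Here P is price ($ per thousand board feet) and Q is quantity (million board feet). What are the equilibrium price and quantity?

Rewriting in direct form: Qs = -62.5 + 0.2P.
Set Qd = Qs: 843.5 - P = -62.5 + 0.2P, so 906 = 1.2P and P* = 755.
Substitute back: Q* = 843.5 - 755 = 88.5.

P* = 755, Q* = 88.5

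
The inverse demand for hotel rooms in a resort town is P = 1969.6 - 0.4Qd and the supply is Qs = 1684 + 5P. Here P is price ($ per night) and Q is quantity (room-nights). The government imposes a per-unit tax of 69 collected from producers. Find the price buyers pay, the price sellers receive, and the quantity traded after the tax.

Inverting to quantity form: Qd = 4924 - 2.5P.
Producers keep P_s = P_b - 69 per unit, so supply in terms of the buyer price is Qs = 1339 + 5P_b.
Set Qd = Qs: 4924 - 2.5P_b = 1339 + 5P_b, so 3585 = 7.5P_b and P_b = 478.
Then P_s = 478 - 69 = 409 and Q = 4924 - 2.5(478) = 3729.

P_b = 478, P_s = 409, Q = 3729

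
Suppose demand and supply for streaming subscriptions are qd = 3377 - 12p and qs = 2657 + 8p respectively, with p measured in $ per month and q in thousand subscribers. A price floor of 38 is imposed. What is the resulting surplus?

Surplus = 40

Evaluating both curves at the floor price 38 gives qd = 2921, qs = 2961.
Surplus = qs - qd = 2961 - 2921 = 40.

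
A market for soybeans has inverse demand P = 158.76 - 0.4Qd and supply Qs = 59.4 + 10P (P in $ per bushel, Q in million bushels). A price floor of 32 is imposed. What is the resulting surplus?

Surplus = 62.5

Solving each curve for Q: Qd = 396.9 - 2.5P.
Evaluating both curves at the floor price 32 gives Qd = 316.9, Qs = 379.4.
Surplus = Qs - Qd = 379.4 - 316.9 = 62.5.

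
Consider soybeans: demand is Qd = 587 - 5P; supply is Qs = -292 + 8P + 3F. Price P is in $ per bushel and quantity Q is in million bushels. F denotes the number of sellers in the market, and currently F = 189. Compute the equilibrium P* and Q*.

With F = 189, supply is Qs = 275 + 8P.
The market clears where 587 - 5P = 275 + 8P. Rearranging, 13P = 312, hence P* = 24.
Substitute back: Q* = 587 - 5(24) = 467.

P* = 24, Q* = 467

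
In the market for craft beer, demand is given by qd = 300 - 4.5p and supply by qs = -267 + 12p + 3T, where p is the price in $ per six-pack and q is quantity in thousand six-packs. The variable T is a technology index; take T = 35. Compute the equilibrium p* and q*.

With T = 35, supply is qs = -162 + 12p.
Set qd = qs: 300 - 4.5p = -162 + 12p, so 462 = 16.5p and p* = 28.
From the demand curve, q* = 300 - 4.5(28) = 174.

p* = 28, q* = 174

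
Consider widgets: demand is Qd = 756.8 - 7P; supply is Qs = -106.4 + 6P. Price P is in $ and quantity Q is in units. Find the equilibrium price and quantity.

P* = 66.4, Q* = 292

Equating demand and supply, 756.8 - 7P = -106.4 + 6P gives 13P = 863.2, so P* = 66.4.
Substitute back: Q* = 756.8 - 7(66.4) = 292.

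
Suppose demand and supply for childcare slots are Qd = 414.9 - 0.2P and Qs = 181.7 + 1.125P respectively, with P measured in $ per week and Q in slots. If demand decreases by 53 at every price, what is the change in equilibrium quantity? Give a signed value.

Equating demand and supply, 414.9 - 0.2P = 181.7 + 1.125P gives 1.325P = 233.2, so P* = 176.
Then Q* = 414.9 - 0.2(176) = 379.7.
After the shift, demand is Qd = 361.9 - 0.2P.
New equilibrium: 180.2 = 1.325P, so P = 136 and Q = 334.7.
ΔQ = 334.7 - 379.7 = -45.

ΔQ = -45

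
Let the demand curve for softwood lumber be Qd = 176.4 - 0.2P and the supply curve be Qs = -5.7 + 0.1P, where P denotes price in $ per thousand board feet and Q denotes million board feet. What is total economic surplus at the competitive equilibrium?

Set Qd = Qs: 176.4 - 0.2P = -5.7 + 0.1P, so 182.1 = 0.3P and P* = 607.
Then Q* = 176.4 - 0.2(607) = 55.
Demand choke price = 882; supply choke price = 57. CS = ½(882 - 607)(55) = 7562.5; PS = ½(607 - 57)(55) = 15125. Total surplus = 22687.5.

Total surplus = 22687.5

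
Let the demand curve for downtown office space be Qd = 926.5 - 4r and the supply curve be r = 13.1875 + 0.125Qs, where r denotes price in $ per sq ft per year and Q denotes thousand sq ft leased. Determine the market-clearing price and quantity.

r* = 86, Q* = 582.5

Rewriting in direct form: Qs = -105.5 + 8r.
At equilibrium Qd = Qs, so 926.5 - 4r = -105.5 + 8r; collecting terms, 1032 = 12r and r* = 86.
Plugging r* into demand: Q* = 926.5 - 4(86) = 582.5.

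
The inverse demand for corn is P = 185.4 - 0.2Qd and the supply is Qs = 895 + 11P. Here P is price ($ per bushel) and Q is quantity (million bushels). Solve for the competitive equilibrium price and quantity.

P* = 2, Q* = 917

Solving each curve for Q: Qd = 927 - 5P.
Equating demand and supply, 927 - 5P = 895 + 11P gives 16P = 32, so P* = 2.
From the demand curve, Q* = 927 - 5(2) = 917.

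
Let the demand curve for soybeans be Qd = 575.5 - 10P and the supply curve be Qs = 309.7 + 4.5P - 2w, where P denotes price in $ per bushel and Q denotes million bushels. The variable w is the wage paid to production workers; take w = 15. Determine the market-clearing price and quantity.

P* = 20.4, Q* = 371.5

With w = 15, supply is Qs = 279.7 + 4.5P.
Set Qd = Qs: 575.5 - 10P = 279.7 + 4.5P, so 295.8 = 14.5P and P* = 20.4.
From the demand curve, Q* = 575.5 - 10(20.4) = 371.5.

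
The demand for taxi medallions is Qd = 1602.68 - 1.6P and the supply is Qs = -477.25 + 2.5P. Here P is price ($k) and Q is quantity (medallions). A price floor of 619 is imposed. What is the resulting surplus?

With P fixed at 619, quantity demanded is 612.28 and quantity supplied is 1070.25.
Surplus = Qs - Qd = 1070.25 - 612.28 = 457.97.

Surplus = 457.97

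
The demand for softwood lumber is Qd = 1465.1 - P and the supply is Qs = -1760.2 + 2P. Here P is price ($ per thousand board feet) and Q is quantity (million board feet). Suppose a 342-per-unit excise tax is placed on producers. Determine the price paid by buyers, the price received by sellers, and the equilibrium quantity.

P_b = 1303.1, P_s = 961.1, Q = 162

With a tax of 342 on producers, they supply based on the net price P_s = P_b - 342, so Qs = -2444.2 + 2P_b.
Set Qd = Qs: 1465.1 - P_b = -2444.2 + 2P_b, so 3909.3 = 3P_b and P_b = 1303.1.
So P_s = 961.1 and the quantity traded is Q = 1465.1 - 1303.1 = 162.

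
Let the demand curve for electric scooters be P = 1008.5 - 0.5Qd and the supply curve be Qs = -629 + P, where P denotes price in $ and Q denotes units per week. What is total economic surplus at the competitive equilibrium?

Total surplus = 48006.75

Rewriting in direct form: Qd = 2017 - 2P.
Equating demand and supply, 2017 - 2P = -629 + P gives 3P = 2646, so P* = 882.
Then Q* = 2017 - 2(882) = 253.
Demand choke price = 1008.5; supply choke price = 629. CS = ½(1008.5 - 882)(253) = 16002.25; PS = ½(882 - 629)(253) = 32004.5. Total surplus = 48006.75.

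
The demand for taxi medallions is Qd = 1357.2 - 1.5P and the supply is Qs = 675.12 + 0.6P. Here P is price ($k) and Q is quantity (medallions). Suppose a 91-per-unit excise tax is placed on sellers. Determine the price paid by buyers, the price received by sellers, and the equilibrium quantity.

P_b = 350.8, P_s = 259.8, Q = 831

The tax drives a wedge P_b - P_s = 91. Substituting P_s = P_b - 91 into supply: Qs = 620.52 + 0.6P_b.
Market clearing requires 1357.2 - 1.5P_b = 620.52 + 0.6P_b; hence 736.68 = 2.1P_b and P_b = 350.8.
Then P_s = 350.8 - 91 = 259.8 and Q = 1357.2 - 1.5(350.8) = 831.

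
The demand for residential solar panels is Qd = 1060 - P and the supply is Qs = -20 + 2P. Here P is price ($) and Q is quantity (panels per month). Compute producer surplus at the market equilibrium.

Equating demand and supply, 1060 - P = -20 + 2P gives 3P = 1080, so P* = 360.
Then Q* = 1060 - 360 = 700.
Supply choke price (Qs = 0): P = 10. Producer surplus = ½ × (360 - 10) × 700 = 122500.

Producer surplus = 122500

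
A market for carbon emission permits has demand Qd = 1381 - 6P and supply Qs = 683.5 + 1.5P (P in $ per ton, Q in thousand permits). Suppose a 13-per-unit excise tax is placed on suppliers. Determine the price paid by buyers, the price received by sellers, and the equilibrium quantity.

The tax drives a wedge P_b - P_s = 13. Substituting P_s = P_b - 13 into supply: Qs = 664 + 1.5P_b.
Equate demand and the shifted supply: 1381 - 6P_b = 664 + 1.5P_b, giving 7.5P_b = 717, so P_b = 95.6.
So P_s = 82.6 and the quantity traded is Q = 1381 - 6(95.6) = 807.4.

P_b = 95.6, P_s = 82.6, Q = 807.4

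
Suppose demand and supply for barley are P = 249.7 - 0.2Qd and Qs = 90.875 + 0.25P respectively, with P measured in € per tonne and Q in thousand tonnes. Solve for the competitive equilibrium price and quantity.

P* = 220.5, Q* = 146

In direct form, Qd = 1248.5 - 5P.
Set Qd = Qs: 1248.5 - 5P = 90.875 + 0.25P, so 1157.625 = 5.25P and P* = 220.5.
Substitute back: Q* = 1248.5 - 5(220.5) = 146.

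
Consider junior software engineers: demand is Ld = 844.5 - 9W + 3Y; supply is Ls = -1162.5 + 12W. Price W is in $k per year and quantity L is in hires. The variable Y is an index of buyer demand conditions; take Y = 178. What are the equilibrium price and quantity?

W* = 121, L* = 289.5

With Y = 178, demand is Ld = 1378.5 - 9W.
At equilibrium Ld = Ls, so 1378.5 - 9W = -1162.5 + 12W; collecting terms, 2541 = 21W and W* = 121.
Then L* = 1378.5 - 9(121) = 289.5.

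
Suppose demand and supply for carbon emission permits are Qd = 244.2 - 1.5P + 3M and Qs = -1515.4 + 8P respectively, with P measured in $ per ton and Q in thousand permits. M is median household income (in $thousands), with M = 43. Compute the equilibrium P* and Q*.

P* = 198.8, Q* = 75

With M = 43, demand is Qd = 373.2 - 1.5P.
The market clears where 373.2 - 1.5P = -1515.4 + 8P. Rearranging, 9.5P = 1888.6, hence P* = 198.8.
Substitute back: Q* = 373.2 - 1.5(198.8) = 75.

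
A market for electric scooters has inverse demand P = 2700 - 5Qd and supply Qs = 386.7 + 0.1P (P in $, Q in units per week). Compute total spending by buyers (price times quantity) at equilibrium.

Total spending by buyers = 223715.8

Rewriting in direct form: Qd = 540 - 0.2P.
The market clears where 540 - 0.2P = 386.7 + 0.1P. Rearranging, 0.3P = 153.3, hence P* = 511.
Substitute back: Q* = 540 - 0.2(511) = 437.8.
Total spending by buyers = P* × Q* = 511 × 437.8 = 223715.8.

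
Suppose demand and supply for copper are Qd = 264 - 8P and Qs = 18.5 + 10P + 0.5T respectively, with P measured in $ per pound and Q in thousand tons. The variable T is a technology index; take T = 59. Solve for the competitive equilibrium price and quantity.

With T = 59, supply is Qs = 48 + 10P.
The market clears where 264 - 8P = 48 + 10P. Rearranging, 18P = 216, hence P* = 12.
Then Q* = 264 - 8(12) = 168.

P* = 12, Q* = 168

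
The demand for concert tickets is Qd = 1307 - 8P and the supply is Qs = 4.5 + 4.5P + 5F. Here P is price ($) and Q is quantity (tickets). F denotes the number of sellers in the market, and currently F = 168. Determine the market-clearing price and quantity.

With F = 168, supply is Qs = 844.5 + 4.5P.
At equilibrium Qd = Qs, so 1307 - 8P = 844.5 + 4.5P; collecting terms, 462.5 = 12.5P and P* = 37.
Substitute back: Q* = 1307 - 8(37) = 1011.

P* = 37, Q* = 1011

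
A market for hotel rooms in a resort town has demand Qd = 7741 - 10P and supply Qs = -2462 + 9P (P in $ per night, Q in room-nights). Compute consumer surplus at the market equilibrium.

The market clears where 7741 - 10P = -2462 + 9P. Rearranging, 19P = 10203, hence P* = 537.
From the demand curve, Q* = 7741 - 10(537) = 2371.
Demand choke price (Qd = 0): P = 7741/10 = 774.1. Consumer surplus = ½ × (774.1 - 537) × 2371 = 281082.05.

Consumer surplus = 281082.05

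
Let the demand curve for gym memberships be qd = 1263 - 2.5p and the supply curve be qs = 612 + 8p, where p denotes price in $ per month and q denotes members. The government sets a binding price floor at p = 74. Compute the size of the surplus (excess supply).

Surplus = 126

Evaluating both curves at the floor price 74 gives qd = 1078, qs = 1204.
Surplus = qs - qd = 1204 - 1078 = 126.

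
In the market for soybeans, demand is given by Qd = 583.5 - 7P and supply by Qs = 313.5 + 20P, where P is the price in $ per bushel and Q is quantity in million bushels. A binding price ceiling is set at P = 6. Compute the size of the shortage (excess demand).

At P = 6: Qd = 541.5 and Qs = 433.5.
Shortage = Qd - Qs = 541.5 - 433.5 = 108.

Shortage = 108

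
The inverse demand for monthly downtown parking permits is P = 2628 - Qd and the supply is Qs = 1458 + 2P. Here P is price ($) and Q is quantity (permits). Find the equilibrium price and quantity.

In direct form, Qd = 2628 - P.
Set Qd = Qs: 2628 - P = 1458 + 2P, so 1170 = 3P and P* = 390.
From the demand curve, Q* = 2628 - 390 = 2238.

P* = 390, Q* = 2238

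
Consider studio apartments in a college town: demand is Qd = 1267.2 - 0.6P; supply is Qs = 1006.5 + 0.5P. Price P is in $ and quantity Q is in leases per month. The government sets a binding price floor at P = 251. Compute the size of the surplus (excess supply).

Evaluating both curves at the floor price 251 gives Qd = 1116.6, Qs = 1132.
Surplus = Qs - Qd = 1132 - 1116.6 = 15.4.

Surplus = 15.4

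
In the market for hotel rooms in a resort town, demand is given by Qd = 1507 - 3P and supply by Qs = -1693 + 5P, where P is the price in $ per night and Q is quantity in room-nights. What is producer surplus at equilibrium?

Producer surplus = 9424.9

The market clears where 1507 - 3P = -1693 + 5P. Rearranging, 8P = 3200, hence P* = 400.
Plugging P* into demand: Q* = 1507 - 3(400) = 307.
Supply choke price (Qs = 0): P = 338.6. Producer surplus = ½ × (400 - 338.6) × 307 = 9424.9.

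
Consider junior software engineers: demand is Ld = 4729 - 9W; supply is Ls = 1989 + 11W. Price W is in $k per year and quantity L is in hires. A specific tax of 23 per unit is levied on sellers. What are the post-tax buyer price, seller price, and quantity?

Sellers keep W_s = W_b - 23 per unit, so supply in terms of the buyer price is Ls = 1736 + 11W_b.
Market clearing requires 4729 - 9W_b = 1736 + 11W_b; hence 2993 = 20W_b and W_b = 149.65.
Then W_s = 149.65 - 23 = 126.65 and L = 4729 - 9(149.65) = 3382.15.

W_b = 149.65, W_s = 126.65, L = 3382.15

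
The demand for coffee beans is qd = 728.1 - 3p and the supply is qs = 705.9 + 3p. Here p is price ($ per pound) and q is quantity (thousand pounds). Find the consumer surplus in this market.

Consumer surplus = 85681.5

Equating demand and supply, 728.1 - 3p = 705.9 + 3p gives 6p = 22.2, so p* = 3.7.
Plugging p* into demand: q* = 728.1 - 3(3.7) = 717.
Demand choke price (qd = 0): p = 728.1/3 = 242.7. Consumer surplus = ½ × (242.7 - 3.7) × 717 = 85681.5.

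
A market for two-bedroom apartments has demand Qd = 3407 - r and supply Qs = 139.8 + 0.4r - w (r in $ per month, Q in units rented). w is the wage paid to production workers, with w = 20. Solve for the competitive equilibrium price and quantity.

r* = 2348, Q* = 1059

With w = 20, supply is Qs = 119.8 + 0.4r.
Set Qd = Qs: 3407 - r = 119.8 + 0.4r, so 3287.2 = 1.4r and r* = 2348.
Substitute back: Q* = 3407 - 2348 = 1059.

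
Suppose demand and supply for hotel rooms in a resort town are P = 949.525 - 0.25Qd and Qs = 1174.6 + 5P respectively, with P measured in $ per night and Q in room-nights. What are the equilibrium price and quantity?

P* = 291.5, Q* = 2632.1

In direct form, Qd = 3798.1 - 4P.
At equilibrium Qd = Qs, so 3798.1 - 4P = 1174.6 + 5P; collecting terms, 2623.5 = 9P and P* = 291.5.
Then Q* = 3798.1 - 4(291.5) = 2632.1.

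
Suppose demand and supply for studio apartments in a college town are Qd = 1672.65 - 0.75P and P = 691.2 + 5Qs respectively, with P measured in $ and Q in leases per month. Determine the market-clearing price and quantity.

P* = 1906.2, Q* = 243

Rewriting in direct form: Qs = -138.24 + 0.2P.
At equilibrium Qd = Qs, so 1672.65 - 0.75P = -138.24 + 0.2P; collecting terms, 1810.89 = 0.95P and P* = 1906.2.
Substitute back: Q* = 1672.65 - 0.75(1906.2) = 243.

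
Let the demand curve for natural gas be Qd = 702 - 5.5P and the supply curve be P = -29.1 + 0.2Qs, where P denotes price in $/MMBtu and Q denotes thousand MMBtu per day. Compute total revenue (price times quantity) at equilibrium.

Total revenue = 21756.5

Solving each curve for Q: Qs = 145.5 + 5P.
The market clears where 702 - 5.5P = 145.5 + 5P. Rearranging, 10.5P = 556.5, hence P* = 53.
Plugging P* into demand: Q* = 702 - 5.5(53) = 410.5.
Total revenue = P* × Q* = 53 × 410.5 = 21756.5.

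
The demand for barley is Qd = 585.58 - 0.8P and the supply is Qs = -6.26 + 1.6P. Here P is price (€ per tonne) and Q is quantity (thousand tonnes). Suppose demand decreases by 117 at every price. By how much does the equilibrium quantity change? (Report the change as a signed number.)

ΔQ = -78

The market clears where 585.58 - 0.8P = -6.26 + 1.6P. Rearranging, 2.4P = 591.84, hence P* = 246.6.
Plugging P* into demand: Q* = 585.58 - 0.8(246.6) = 388.3.
After the shift, demand is Qd = 468.58 - 0.8P.
Re-solving, 2.4P = 474.84 gives P = 197.85 and Q = 310.3.
ΔQ = 310.3 - 388.3 = -78.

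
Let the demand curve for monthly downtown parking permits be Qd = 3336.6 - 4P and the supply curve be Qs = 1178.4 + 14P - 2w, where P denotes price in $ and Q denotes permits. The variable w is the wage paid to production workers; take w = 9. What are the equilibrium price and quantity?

P* = 120.9, Q* = 2853

With w = 9, supply is Qs = 1160.4 + 14P.
Equating demand and supply, 3336.6 - 4P = 1160.4 + 14P gives 18P = 2176.2, so P* = 120.9.
Plugging P* into demand: Q* = 3336.6 - 4(120.9) = 2853.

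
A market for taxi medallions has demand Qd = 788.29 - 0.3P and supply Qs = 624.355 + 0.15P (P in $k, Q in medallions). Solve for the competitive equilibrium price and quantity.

Equating demand and supply, 788.29 - 0.3P = 624.355 + 0.15P gives 0.45P = 163.935, so P* = 364.3.
From the demand curve, Q* = 788.29 - 0.3(364.3) = 679.

P* = 364.3, Q* = 679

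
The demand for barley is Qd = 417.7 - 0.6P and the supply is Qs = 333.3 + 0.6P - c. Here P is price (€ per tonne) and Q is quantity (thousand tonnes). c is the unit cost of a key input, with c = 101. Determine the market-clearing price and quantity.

P* = 154.5, Q* = 325

With c = 101, supply is Qs = 232.3 + 0.6P.
The market clears where 417.7 - 0.6P = 232.3 + 0.6P. Rearranging, 1.2P = 185.4, hence P* = 154.5.
From the demand curve, Q* = 417.7 - 0.6(154.5) = 325.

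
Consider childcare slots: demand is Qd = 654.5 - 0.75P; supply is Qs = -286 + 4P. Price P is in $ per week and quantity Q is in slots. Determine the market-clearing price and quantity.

Equating demand and supply, 654.5 - 0.75P = -286 + 4P gives 4.75P = 940.5, so P* = 198.
Plugging P* into demand: Q* = 654.5 - 0.75(198) = 506.

P* = 198, Q* = 506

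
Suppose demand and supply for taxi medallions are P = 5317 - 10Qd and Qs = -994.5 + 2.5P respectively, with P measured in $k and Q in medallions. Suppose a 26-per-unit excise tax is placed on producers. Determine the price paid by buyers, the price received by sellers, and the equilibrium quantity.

Inverting to quantity form: Qd = 531.7 - 0.1P.
Producers keep P_s = P_b - 26 per unit, so supply in terms of the buyer price is Qs = -1059.5 + 2.5P_b.
Equate demand and the shifted supply: 531.7 - 0.1P_b = -1059.5 + 2.5P_b, giving 2.6P_b = 1591.2, so P_b = 612.
Then P_s = 612 - 26 = 586 and Q = 531.7 - 0.1(612) = 470.5.

P_b = 612, P_s = 586, Q = 470.5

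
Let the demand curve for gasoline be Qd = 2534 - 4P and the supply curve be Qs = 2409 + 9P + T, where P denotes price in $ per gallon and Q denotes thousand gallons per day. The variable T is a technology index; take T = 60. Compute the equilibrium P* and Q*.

P* = 5, Q* = 2514

With T = 60, supply is Qs = 2469 + 9P.
Equating demand and supply, 2534 - 4P = 2469 + 9P gives 13P = 65, so P* = 5.
Then Q* = 2534 - 4(5) = 2514.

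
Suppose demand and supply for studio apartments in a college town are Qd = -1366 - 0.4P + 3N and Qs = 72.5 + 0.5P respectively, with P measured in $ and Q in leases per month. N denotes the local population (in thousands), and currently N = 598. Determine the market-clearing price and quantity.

With N = 598, demand is Qd = 428 - 0.4P.
Set Qd = Qs: 428 - 0.4P = 72.5 + 0.5P, so 355.5 = 0.9P and P* = 395.
Substitute back: Q* = 428 - 0.4(395) = 270.

P* = 395, Q* = 270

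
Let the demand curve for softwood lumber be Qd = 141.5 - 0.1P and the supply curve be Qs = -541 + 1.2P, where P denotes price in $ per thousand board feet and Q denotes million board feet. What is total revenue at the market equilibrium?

Total revenue = 46725

Set Qd = Qs: 141.5 - 0.1P = -541 + 1.2P, so 682.5 = 1.3P and P* = 525.
Substitute back: Q* = 141.5 - 0.1(525) = 89.
Total revenue = P* × Q* = 525 × 89 = 46725.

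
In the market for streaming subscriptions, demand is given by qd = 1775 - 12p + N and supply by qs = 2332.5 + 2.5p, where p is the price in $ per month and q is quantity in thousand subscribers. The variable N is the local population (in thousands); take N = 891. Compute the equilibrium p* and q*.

p* = 23, q* = 2390

With N = 891, demand is qd = 2666 - 12p.
At equilibrium qd = qs, so 2666 - 12p = 2332.5 + 2.5p; collecting terms, 333.5 = 14.5p and p* = 23.
Substitute back: q* = 2666 - 12(23) = 2390.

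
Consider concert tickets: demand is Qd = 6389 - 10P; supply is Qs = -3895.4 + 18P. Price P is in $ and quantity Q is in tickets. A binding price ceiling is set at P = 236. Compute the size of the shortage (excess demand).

Shortage = 3676.4

At P = 236: Qd = 4029 and Qs = 352.6.
Shortage = Qd - Qs = 4029 - 352.6 = 3676.4.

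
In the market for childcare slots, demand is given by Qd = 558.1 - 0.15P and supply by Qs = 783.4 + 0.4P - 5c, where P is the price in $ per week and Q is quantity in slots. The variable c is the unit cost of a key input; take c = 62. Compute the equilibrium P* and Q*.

With c = 62, supply is Qs = 473.4 + 0.4P.
Equating demand and supply, 558.1 - 0.15P = 473.4 + 0.4P gives 0.55P = 84.7, so P* = 154.
Then Q* = 558.1 - 0.15(154) = 535.

P* = 154, Q* = 535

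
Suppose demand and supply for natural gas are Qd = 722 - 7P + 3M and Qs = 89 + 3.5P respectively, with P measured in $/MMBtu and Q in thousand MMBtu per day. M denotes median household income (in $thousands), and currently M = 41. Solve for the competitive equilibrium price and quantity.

With M = 41, demand is Qd = 845 - 7P.
At equilibrium Qd = Qs, so 845 - 7P = 89 + 3.5P; collecting terms, 756 = 10.5P and P* = 72.
From the demand curve, Q* = 845 - 7(72) = 341.

P* = 72, Q* = 341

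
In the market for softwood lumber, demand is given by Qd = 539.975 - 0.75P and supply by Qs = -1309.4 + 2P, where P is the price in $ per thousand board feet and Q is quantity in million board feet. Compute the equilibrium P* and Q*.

At equilibrium Qd = Qs, so 539.975 - 0.75P = -1309.4 + 2P; collecting terms, 1849.375 = 2.75P and P* = 672.5.
Plugging P* into demand: Q* = 539.975 - 0.75(672.5) = 35.6.

P* = 672.5, Q* = 35.6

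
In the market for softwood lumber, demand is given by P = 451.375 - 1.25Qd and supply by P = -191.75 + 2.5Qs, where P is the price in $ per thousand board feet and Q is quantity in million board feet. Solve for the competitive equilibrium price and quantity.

In direct form, Qd = 361.1 - 0.8P and Qs = 76.7 + 0.4P.
Set Qd = Qs: 361.1 - 0.8P = 76.7 + 0.4P, so 284.4 = 1.2P and P* = 237.
Plugging P* into demand: Q* = 361.1 - 0.8(237) = 171.5.

P* = 237, Q* = 171.5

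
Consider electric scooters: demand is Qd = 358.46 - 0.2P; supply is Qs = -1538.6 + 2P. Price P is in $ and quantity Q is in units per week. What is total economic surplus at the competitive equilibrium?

Equating demand and supply, 358.46 - 0.2P = -1538.6 + 2P gives 2.2P = 1897.06, so P* = 862.3.
From the demand curve, Q* = 358.46 - 0.2(862.3) = 186.
Demand choke price = 1792.3; supply choke price = 769.3. CS = ½(1792.3 - 862.3)(186) = 86490; PS = ½(862.3 - 769.3)(186) = 8649. Total surplus = 95139.

Total surplus = 95139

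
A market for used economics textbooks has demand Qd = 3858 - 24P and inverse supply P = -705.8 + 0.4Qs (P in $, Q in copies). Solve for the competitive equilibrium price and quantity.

P* = 79, Q* = 1962

Inverting to quantity form: Qs = 1764.5 + 2.5P.
Set Qd = Qs: 3858 - 24P = 1764.5 + 2.5P, so 2093.5 = 26.5P and P* = 79.
Substitute back: Q* = 3858 - 24(79) = 1962.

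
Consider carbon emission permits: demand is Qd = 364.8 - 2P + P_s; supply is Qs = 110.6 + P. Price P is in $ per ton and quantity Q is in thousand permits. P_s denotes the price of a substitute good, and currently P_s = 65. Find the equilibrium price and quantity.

P* = 106.4, Q* = 217

With P_s = 65, demand is Qd = 429.8 - 2P.
Set Qd = Qs: 429.8 - 2P = 110.6 + P, so 319.2 = 3P and P* = 106.4.
Plugging P* into demand: Q* = 429.8 - 2(106.4) = 217.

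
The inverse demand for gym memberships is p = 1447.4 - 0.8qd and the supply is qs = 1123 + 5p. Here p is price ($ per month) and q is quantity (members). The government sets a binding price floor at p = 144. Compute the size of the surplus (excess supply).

Inverting to quantity form: qd = 1809.25 - 1.25p.
Evaluating both curves at the floor price 144 gives qd = 1629.25, qs = 1843.
Surplus = qs - qd = 1843 - 1629.25 = 213.75.

Surplus = 213.75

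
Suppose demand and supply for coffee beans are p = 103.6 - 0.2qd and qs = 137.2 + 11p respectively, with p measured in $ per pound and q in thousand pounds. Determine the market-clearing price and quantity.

p* = 23.8, q* = 399

In direct form, qd = 518 - 5p.
The market clears where 518 - 5p = 137.2 + 11p. Rearranging, 16p = 380.8, hence p* = 23.8.
From the demand curve, q* = 518 - 5(23.8) = 399.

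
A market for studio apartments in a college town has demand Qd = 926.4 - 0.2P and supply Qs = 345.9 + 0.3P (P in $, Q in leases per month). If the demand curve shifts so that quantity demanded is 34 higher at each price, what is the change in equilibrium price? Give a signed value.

At equilibrium Qd = Qs, so 926.4 - 0.2P = 345.9 + 0.3P; collecting terms, 580.5 = 0.5P and P* = 1161.
Then Q* = 926.4 - 0.2(1161) = 694.2.
After the shift, demand is Qd = 960.4 - 0.2P.
The new intersection has 614.5 = 0.5P, i.e. P = 1229, Q = 714.6.
ΔP = 1229 - 1161 = 68.

ΔP = 68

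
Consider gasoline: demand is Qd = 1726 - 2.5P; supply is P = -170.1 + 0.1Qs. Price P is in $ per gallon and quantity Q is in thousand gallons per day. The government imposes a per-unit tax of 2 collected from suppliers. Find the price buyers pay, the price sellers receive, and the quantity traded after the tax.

Solving each curve for Q: Qs = 1701 + 10P.
The tax drives a wedge P_b - P_s = 2. Substituting P_s = P_b - 2 into supply: Qs = 1681 + 10P_b.
Market clearing requires 1726 - 2.5P_b = 1681 + 10P_b; hence 45 = 12.5P_b and P_b = 3.6.
So P_s = 1.6 and the quantity traded is Q = 1726 - 2.5(3.6) = 1717.

P_b = 3.6, P_s = 1.6, Q = 1717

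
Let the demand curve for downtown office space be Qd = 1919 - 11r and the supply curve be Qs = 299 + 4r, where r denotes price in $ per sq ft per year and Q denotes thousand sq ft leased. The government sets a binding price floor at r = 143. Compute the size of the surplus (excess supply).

Surplus = 525

At r = 143: Qd = 346 and Qs = 871.
Surplus = Qs - Qd = 871 - 346 = 525.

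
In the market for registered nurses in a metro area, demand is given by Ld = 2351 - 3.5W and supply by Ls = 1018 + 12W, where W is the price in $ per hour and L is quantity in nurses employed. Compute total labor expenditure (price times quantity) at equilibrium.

At equilibrium Ld = Ls, so 2351 - 3.5W = 1018 + 12W; collecting terms, 1333 = 15.5W and W* = 86.
Plugging W* into demand: L* = 2351 - 3.5(86) = 2050.
Total labor expenditure = W* × L* = 86 × 2050 = 176300.

Total labor expenditure = 176300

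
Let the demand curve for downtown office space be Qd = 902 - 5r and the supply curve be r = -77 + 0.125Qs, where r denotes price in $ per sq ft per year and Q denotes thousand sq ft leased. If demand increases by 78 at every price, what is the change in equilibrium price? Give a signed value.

Δr = 6

In direct form, Qs = 616 + 8r.
Set Qd = Qs: 902 - 5r = 616 + 8r, so 286 = 13r and r* = 22.
Plugging r* into demand: Q* = 902 - 5(22) = 792.
After the shift, demand is Qd = 980 - 5r.
The new intersection has 364 = 13r, i.e. r = 28, Q = 840.
Δr = 28 - 22 = 6.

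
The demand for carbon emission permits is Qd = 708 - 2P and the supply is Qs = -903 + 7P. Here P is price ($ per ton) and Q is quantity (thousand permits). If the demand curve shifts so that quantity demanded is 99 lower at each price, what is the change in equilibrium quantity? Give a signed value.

ΔQ = -77

The market clears where 708 - 2P = -903 + 7P. Rearranging, 9P = 1611, hence P* = 179.
Plugging P* into demand: Q* = 708 - 2(179) = 350.
After the shift, demand is Qd = 609 - 2P.
The new intersection has 1512 = 9P, i.e. P = 168, Q = 273.
ΔQ = 273 - 350 = -77.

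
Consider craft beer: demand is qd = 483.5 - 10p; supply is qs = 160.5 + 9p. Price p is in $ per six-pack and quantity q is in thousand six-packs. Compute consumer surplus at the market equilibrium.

Consumer surplus = 4914.1125

Equating demand and supply, 483.5 - 10p = 160.5 + 9p gives 19p = 323, so p* = 17.
Substitute back: q* = 483.5 - 10(17) = 313.5.
Demand choke price (qd = 0): p = 483.5/10 = 48.35. Consumer surplus = ½ × (48.35 - 17) × 313.5 = 4914.1125.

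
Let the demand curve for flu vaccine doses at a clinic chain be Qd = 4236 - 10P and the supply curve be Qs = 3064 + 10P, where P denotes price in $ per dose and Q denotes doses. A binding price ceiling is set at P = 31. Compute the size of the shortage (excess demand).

Evaluating both curves at the ceiling price 31 gives Qd = 3926, Qs = 3374.
Shortage = Qd - Qs = 3926 - 3374 = 552.

Shortage = 552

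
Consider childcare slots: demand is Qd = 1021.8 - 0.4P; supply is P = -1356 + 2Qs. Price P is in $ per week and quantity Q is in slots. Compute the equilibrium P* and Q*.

In direct form, Qs = 678 + 0.5P.
The market clears where 1021.8 - 0.4P = 678 + 0.5P. Rearranging, 0.9P = 343.8, hence P* = 382.
Plugging P* into demand: Q* = 1021.8 - 0.4(382) = 869.

P* = 382, Q* = 869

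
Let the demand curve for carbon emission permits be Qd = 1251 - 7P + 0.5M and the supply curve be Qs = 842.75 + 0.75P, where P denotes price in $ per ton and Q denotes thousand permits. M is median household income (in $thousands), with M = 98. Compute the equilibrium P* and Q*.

P* = 59, Q* = 887

With M = 98, demand is Qd = 1300 - 7P.
Set Qd = Qs: 1300 - 7P = 842.75 + 0.75P, so 457.25 = 7.75P and P* = 59.
Substitute back: Q* = 1300 - 7(59) = 887.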